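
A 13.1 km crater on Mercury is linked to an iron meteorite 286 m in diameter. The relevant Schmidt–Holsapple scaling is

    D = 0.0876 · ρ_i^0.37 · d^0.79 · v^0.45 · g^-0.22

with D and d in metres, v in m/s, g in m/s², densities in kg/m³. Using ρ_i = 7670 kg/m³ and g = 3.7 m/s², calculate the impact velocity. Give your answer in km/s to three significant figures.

Rearranging for v: v = [D / (0.0876 · 7670^0.37 · 286^0.79 · 3.7^-0.22)]^(1/0.45).
D = 13100 m.
7670^0.37 = 27.38
286^0.79 = 87.20
3.7^-0.22 = 0.7499
Denominator = 0.0876 × 27.38 × 87.20 × 0.7499 = 156.8
D / 156.8 = 13100 / 156.8 = 83.55
v = 83.55^(1/0.45) = 83.55^2.2222 = 18662 m/s

v ≈ 18.7 km/s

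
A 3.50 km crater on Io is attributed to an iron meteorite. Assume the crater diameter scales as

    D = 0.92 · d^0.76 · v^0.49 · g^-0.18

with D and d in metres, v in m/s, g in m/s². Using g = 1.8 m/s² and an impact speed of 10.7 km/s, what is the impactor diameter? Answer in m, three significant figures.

Rearranging for d: d = [D / (0.92 · 10700^0.49 · 1.8^-0.18)]^(1/0.76).
D = 3500 m.
10700^0.49 = 94.28
1.8^-0.18 = 0.8996
Denominator = 0.92 × 94.28 × 0.8996 = 78.03
D / 78.03 = 3500 / 78.03 = 44.85
d = 44.85^(1/0.76) = 44.85^1.3158 = 149.1 m

d ≈ 149 m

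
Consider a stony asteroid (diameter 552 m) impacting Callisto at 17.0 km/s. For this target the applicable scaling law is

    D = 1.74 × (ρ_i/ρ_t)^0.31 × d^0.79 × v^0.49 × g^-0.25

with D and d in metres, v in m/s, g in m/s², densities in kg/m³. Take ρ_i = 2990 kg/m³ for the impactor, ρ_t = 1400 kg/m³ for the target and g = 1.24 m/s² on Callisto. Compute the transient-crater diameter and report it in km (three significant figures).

In SI units: v = 17000 m/s.
(ρ_i/ρ_t)^0.31 = (2990/1400)^0.31 = 1.265
d^0.79 = 552^0.79 = 146.6
v^0.49 = 17000^0.49 = 118.3
g^-0.25 = 1.24^-0.25 = 0.9476
D = 1.74 × 1.265 × 146.6 × 118.3 × 0.9476 = 36173 m
   = 36.17 km

D ≈ 36.2 km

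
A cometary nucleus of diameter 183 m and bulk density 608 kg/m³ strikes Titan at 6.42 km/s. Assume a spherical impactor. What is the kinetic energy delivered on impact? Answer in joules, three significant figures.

E ≈ 4.02 × 10^16 J

v = 6420 m/s.
Mass m = (π/6) ρ d³ = (π/6) × 608 × (183)³ = 1.951 × 10^9 kg
E = ½ m v² = 0.5 × 1.951 × 10^9 × (6420)² = 4.021 × 10^16 J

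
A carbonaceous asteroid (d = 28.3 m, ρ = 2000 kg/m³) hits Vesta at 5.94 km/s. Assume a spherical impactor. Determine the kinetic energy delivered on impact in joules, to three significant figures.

E ≈ 4.19 × 10^14 J

v = 5940 m/s.
Mass m = (π/6) ρ d³ = (π/6) × 2000 × (28.3)³ = 2.373 × 10^7 kg
E = ½ m v² = 0.5 × 2.373 × 10^7 × (5940)² = 4.186 × 10^14 J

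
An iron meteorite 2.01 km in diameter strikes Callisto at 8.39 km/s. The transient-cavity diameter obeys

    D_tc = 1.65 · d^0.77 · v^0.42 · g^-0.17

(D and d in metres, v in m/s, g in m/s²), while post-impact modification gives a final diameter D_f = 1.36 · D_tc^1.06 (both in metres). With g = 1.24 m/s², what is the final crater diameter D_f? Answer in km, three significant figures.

In SI: d = 2010 m, v = 8390 m/s.
d^0.77 = 2010^0.77 = 349.5
v^0.42 = 8390^0.42 = 44.46
g^-0.17 = 1.24^-0.17 = 0.9641
D_tc = 1.65 × 349.5 × 44.46 × 0.9641 = 24720 m
D_f = 1.36 × (24720)^1.06 = 61684 m
     = 61.68 km

D_f ≈ 61.7 km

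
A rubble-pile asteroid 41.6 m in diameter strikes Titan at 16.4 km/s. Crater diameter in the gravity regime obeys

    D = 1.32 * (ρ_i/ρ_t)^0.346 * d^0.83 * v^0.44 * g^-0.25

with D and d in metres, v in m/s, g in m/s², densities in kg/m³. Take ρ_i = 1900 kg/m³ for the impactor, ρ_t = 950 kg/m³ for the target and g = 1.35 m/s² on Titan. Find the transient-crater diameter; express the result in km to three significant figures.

D ≈ 2.46 km

In SI units: v = 16400 m/s.
(ρ_i/ρ_t)^0.346 = (1900/950)^0.346 = 1.271
d^0.83 = 41.6^0.83 = 22.07
v^0.44 = 16400^0.44 = 71.54
g^-0.25 = 1.35^-0.25 = 0.9277
D = 1.32 × 1.271 × 22.07 × 71.54 × 0.9277 = 2457 m
   = 2.457 km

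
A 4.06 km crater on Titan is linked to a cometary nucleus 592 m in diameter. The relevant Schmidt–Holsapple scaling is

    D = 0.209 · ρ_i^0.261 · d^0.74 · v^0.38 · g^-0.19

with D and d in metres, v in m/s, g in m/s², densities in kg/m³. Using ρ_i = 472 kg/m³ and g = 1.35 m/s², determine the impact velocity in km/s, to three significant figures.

v ≈ 13.0 km/s

Rearranging for v: v = [D / (0.209 · 472^0.261 · 592^0.74 · 1.35^-0.19)]^(1/0.38).
D = 4060 m.
472^0.261 = 4.988
592^0.74 = 112.6
1.35^-0.19 = 0.9446
Denominator = 0.209 × 4.988 × 112.6 × 0.9446 = 110.9
D / 110.9 = 4060 / 110.9 = 36.61
v = 36.61^(1/0.38) = 36.61^2.6316 = 13025 m/s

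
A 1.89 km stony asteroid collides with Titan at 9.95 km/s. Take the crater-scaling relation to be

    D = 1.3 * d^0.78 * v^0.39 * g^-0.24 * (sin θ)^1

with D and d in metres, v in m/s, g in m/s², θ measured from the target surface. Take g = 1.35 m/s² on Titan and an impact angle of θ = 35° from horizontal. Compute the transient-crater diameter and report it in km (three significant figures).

In SI units: d = 1890 m, v = 9950 m/s.
d^0.78 = 1890^0.78 = 359.5
v^0.39 = 9950^0.39 = 36.24
g^-0.24 = 1.35^-0.24 = 0.9305
(sin 35°)^1 = 0.5736^1 = 0.5736
D = 1.3 × 359.5 × 36.24 × 0.9305 × 0.5736 = 9040 m
   = 9.040 km

D ≈ 9.04 km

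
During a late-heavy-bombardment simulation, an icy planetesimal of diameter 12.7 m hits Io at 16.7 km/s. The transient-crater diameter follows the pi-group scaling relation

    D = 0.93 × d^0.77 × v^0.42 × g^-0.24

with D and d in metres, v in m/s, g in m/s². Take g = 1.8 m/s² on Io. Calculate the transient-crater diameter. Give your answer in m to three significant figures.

In SI units: v = 16700 m/s.
d^0.77 = 12.7^0.77 = 7.078
v^0.42 = 16700^0.42 = 59.37
g^-0.24 = 1.8^-0.24 = 0.8684
D = 0.93 × 7.078 × 59.37 × 0.8684 = 339.4 m

D ≈ 339 m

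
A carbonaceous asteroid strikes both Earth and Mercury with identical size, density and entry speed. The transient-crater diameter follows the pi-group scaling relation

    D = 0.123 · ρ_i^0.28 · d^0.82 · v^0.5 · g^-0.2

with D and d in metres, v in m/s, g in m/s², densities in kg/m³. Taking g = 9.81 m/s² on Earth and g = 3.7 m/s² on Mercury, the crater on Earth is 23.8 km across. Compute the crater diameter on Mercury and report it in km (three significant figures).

All impactor-dependent factors cancel in the ratio, leaving D_Mercury/D_Earth = (g_Mercury/g_Earth)^-0.2.
(3.7/9.81)^-0.2 = 0.3772^-0.2 = 1.215
D_Mercury = 1.215 × 23.8 km = 28.9 km

D ≈ 28.9 km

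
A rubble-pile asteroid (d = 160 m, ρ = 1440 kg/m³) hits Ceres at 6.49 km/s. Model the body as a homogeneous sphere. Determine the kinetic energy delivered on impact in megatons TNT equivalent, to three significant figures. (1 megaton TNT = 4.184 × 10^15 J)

v = 6490 m/s.
Mass m = (π/6) ρ d³ = (π/6) × 1440 × (160)³ = 3.088 × 10^9 kg
E = ½ m v² = 0.5 × 3.088 × 10^9 × (6490)² = 6.503 × 10^16 J
   = 6.503 × 10^16 / 4.184×10^15 = 15.54 Mt

E ≈ 15.5 Mt TNT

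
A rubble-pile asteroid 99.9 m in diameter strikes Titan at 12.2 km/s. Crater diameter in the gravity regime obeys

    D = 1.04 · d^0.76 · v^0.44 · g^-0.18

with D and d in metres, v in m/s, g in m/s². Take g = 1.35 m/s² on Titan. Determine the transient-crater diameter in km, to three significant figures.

D ≈ 2.05 km

In SI units: v = 12200 m/s.
d^0.76 = 99.9^0.76 = 33.09
v^0.44 = 12200^0.44 = 62.81
g^-0.18 = 1.35^-0.18 = 0.9474
D = 1.04 × 33.09 × 62.81 × 0.9474 = 2048 m
   = 2.048 km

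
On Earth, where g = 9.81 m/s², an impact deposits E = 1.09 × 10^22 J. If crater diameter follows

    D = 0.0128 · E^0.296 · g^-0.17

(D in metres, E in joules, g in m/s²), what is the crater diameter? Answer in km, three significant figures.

E^0.296 = (1.09 × 10^22)^0.296 = 3.335 × 10^6
g^-0.17 = 9.81^-0.17 = 0.6783
D = 0.0128 × 3.335 × 10^6 × 0.6783 = 28955 m
   = 28.96 km

D ≈ 29.0 km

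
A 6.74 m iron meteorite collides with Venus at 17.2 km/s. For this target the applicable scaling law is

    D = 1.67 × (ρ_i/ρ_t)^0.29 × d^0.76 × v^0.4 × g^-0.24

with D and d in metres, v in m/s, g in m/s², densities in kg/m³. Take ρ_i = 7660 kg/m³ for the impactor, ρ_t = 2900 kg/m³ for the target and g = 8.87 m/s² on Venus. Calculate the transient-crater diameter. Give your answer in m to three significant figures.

D ≈ 276 m

In SI units: v = 17200 m/s.
(ρ_i/ρ_t)^0.29 = (7660/2900)^0.29 = 1.325
d^0.76 = 6.74^0.76 = 4.264
v^0.4 = 17200^0.4 = 49.46
g^-0.24 = 8.87^-0.24 = 0.5922
D = 1.67 × 1.325 × 4.264 × 49.46 × 0.5922 = 276.4 m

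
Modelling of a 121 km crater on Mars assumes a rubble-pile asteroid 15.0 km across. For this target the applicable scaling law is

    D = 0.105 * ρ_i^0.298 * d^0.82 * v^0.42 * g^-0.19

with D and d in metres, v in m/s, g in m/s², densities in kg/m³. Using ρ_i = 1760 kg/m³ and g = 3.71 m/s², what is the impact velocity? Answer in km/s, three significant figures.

v ≈ 17.1 km/s

Rearranging for v: v = [D / (0.105 · 1760^0.298 · 15000^0.82 · 3.71^-0.19)]^(1/0.42).
D = 121000 m.
1760^0.298 = 9.272
15000^0.82 = 2657
3.71^-0.19 = 0.7795
Denominator = 0.105 × 9.272 × 2657 × 0.7795 = 2016
D / 2016 = 121000 / 2016 = 60.02
v = 60.02^(1/0.42) = 60.02^2.381 = 17144 m/s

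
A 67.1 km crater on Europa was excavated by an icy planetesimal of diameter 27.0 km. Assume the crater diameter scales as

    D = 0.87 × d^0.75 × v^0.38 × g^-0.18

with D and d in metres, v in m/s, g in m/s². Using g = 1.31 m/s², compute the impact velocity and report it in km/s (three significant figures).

v ≈ 14.8 km/s

Rearranging for v: v = [D / (0.87 · 27000^0.75 · 1.31^-0.18)]^(1/0.38).
D = 67100 m.
27000^0.75 = 2106
1.31^-0.18 = 0.9526
Denominator = 0.87 × 2106 × 0.9526 = 1745
D / 1745 = 67100 / 1745 = 38.45
v = 38.45^(1/0.38) = 38.45^2.6316 = 14819 m/s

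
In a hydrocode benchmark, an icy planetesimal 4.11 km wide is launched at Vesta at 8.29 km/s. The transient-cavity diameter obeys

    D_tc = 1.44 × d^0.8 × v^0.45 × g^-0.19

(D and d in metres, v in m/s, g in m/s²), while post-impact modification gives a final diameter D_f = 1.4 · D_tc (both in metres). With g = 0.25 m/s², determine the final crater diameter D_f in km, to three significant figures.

In SI: d = 4110 m, v = 8290 m/s.
d^0.8 = 4110^0.8 = 778.2
v^0.45 = 8290^0.45 = 57.99
g^-0.19 = 0.25^-0.19 = 1.301
D_tc = 1.44 × 778.2 × 57.99 × 1.301 = 84540 m
D_f = 1.4 × 84540 = 1.184 × 10^5 m
     = 118.4 km

D_f ≈ 118 km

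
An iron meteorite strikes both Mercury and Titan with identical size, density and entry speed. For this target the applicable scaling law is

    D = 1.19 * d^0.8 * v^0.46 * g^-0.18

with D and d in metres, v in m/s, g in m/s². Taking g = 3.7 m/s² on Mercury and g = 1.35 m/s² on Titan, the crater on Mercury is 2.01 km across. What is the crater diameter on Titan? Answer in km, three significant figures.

D ≈ 2.41 km

All impactor-dependent factors cancel in the ratio, leaving D_Titan/D_Mercury = (g_Titan/g_Mercury)^-0.18.
(1.35/3.7)^-0.18 = 0.3649^-0.18 = 1.199
D_Titan = 1.199 × 2.01 km = 2.41 km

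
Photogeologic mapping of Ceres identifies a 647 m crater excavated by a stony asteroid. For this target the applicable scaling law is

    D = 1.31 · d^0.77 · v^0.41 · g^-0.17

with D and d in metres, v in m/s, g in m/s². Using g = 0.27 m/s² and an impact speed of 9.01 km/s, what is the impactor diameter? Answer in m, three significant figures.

Rearranging for d: d = [D / (1.31 · 9010^0.41 · 0.27^-0.17)]^(1/0.77).
9010^0.41 = 41.83
0.27^-0.17 = 1.249
Denominator = 1.31 × 41.83 × 1.249 = 68.44
D / 68.44 = 647 / 68.44 = 9.454
d = 9.454^(1/0.77) = 9.454^1.2987 = 18.49 m

d ≈ 18.5 m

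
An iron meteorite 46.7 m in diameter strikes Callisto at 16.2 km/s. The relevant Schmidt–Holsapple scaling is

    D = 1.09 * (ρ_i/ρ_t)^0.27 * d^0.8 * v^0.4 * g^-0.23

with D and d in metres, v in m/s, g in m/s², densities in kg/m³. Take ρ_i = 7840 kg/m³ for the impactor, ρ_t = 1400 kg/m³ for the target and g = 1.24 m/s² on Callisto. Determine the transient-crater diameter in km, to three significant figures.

In SI units: v = 16200 m/s.
(ρ_i/ρ_t)^0.27 = (7840/1400)^0.27 = 1.592
d^0.8 = 46.7^0.8 = 21.65
v^0.4 = 16200^0.4 = 48.28
g^-0.23 = 1.24^-0.23 = 0.9517
D = 1.09 × 1.592 × 21.65 × 48.28 × 0.9517 = 1726 m
   = 1.726 km

D ≈ 1.73 km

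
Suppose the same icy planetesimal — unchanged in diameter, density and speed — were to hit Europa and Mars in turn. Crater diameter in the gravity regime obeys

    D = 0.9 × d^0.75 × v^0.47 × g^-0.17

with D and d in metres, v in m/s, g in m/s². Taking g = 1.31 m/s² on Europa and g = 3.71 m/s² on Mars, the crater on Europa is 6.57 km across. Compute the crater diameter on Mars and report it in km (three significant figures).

All impactor-dependent factors cancel in the ratio, leaving D_Mars/D_Europa = (g_Mars/g_Europa)^-0.17.
(3.71/1.31)^-0.17 = 2.832^-0.17 = 0.8378
D_Mars = 0.8378 × 6.57 km = 5.50 km

D ≈ 5.50 km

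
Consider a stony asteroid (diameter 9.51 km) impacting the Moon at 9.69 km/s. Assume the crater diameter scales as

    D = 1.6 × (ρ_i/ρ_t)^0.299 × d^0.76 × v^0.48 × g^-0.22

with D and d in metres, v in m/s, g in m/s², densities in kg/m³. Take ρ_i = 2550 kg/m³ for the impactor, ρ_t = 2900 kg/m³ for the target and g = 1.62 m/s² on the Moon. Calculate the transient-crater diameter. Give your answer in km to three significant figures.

D ≈ 120 km

In SI units: d = 9510 m, v = 9690 m/s.
(ρ_i/ρ_t)^0.299 = (2550/2900)^0.299 = 0.9623
d^0.76 = 9510^0.76 = 1055
v^0.48 = 9690^0.48 = 81.93
g^-0.22 = 1.62^-0.22 = 0.8993
D = 1.6 × 0.9623 × 1055 × 81.93 × 0.8993 = 1.197 × 10^5 m
   = 119.7 km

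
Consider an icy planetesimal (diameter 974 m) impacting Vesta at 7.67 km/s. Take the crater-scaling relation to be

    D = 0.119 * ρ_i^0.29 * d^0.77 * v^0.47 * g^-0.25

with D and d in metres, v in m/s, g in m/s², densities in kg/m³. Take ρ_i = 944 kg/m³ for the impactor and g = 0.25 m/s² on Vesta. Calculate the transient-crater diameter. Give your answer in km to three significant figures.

D ≈ 16.4 km

In SI units: v = 7670 m/s.
ρ_i^0.29 = 944^0.29 = 7.290
d^0.77 = 974^0.77 = 200.1
v^0.47 = 7670^0.47 = 66.97
g^-0.25 = 0.25^-0.25 = 1.414
D = 0.119 × 7.290 × 200.1 × 66.97 × 1.414 = 16438 m
   = 16.44 km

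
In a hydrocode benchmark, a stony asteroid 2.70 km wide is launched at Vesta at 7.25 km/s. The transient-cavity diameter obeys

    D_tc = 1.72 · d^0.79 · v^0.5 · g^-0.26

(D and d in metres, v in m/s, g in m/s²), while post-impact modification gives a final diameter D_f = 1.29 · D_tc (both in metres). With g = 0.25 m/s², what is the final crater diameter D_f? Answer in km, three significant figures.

In SI: d = 2700 m, v = 7250 m/s.
d^0.79 = 2700^0.79 = 513.8
v^0.5 = 7250^0.5 = 85.15
g^-0.26 = 0.25^-0.26 = 1.434
D_tc = 1.72 × 513.8 × 85.15 × 1.434 = 1.079 × 10^5 m
D_f = 1.29 × 1.079 × 10^5 = 1.392 × 10^5 m
     = 139.2 km

D_f ≈ 139 km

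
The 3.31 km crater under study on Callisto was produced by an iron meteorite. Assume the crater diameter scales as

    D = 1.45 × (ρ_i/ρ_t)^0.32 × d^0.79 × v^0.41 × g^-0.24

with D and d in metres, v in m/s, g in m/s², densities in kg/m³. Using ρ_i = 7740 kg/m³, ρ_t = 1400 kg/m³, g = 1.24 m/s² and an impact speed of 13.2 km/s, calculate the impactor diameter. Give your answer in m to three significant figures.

d ≈ 69.2 m

Rearranging for d: d = [D / (1.45 · (7740/1400)^0.32 · 13200^0.41 · 1.24^-0.24)]^(1/0.79).
D = 3310 m.
(7740/1400)^0.32 = 1.728
13200^0.41 = 48.91
1.24^-0.24 = 0.9497
Denominator = 1.45 × 1.728 × 48.91 × 0.9497 = 116.4
D / 116.4 = 3310 / 116.4 = 28.44
d = 28.44^(1/0.79) = 28.44^1.2658 = 69.24 m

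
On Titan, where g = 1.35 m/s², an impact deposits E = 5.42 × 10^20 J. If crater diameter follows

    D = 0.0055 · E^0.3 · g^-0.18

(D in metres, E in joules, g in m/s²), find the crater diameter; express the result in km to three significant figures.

D ≈ 8.65 km

E^0.3 = (5.42 × 10^20)^0.3 = 1.660 × 10^6
g^-0.18 = 1.35^-0.18 = 0.9474
D = 0.0055 × 1.660 × 10^6 × 0.9474 = 8650 m
   = 8.650 km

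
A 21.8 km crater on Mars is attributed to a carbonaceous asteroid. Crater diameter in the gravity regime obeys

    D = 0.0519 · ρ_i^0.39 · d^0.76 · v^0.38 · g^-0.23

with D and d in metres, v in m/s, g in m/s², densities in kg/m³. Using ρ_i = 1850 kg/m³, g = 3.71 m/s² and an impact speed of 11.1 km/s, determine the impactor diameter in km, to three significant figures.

d ≈ 7.45 km

Rearranging for d: d = [D / (0.0519 · 1850^0.39 · 11100^0.38 · 3.71^-0.23)]^(1/0.76).
D = 21800 m.
1850^0.39 = 18.80
11100^0.38 = 34.45
3.71^-0.23 = 0.7397
Denominator = 0.0519 × 18.80 × 34.45 × 0.7397 = 24.86
D / 24.86 = 21800 / 24.86 = 876.9
d = 876.9^(1/0.76) = 876.9^1.3158 = 7453 m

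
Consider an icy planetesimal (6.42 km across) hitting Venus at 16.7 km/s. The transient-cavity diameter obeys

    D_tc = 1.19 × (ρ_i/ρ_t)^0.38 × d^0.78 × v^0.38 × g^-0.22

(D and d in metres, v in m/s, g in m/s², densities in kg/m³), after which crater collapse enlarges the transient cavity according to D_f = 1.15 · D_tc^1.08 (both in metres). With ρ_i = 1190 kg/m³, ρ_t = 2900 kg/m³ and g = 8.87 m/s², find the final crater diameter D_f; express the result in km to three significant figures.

D_f ≈ 50.0 km

In SI: d = 6420 m, v = 16700 m/s.
(ρ_i/ρ_t)^0.38 = (1190/2900)^0.38 = 0.7128
d^0.78 = 6420^0.78 = 933.0
v^0.38 = 16700^0.38 = 40.24
g^-0.22 = 8.87^-0.22 = 0.6187
D_tc = 1.19 × 0.7128 × 933.0 × 40.24 × 0.6187 = 19700 m
D_f = 1.15 × (19700)^1.08 = 49971 m
     = 49.97 km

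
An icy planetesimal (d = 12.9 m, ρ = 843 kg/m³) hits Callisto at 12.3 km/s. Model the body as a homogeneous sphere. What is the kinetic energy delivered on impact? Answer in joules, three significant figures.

E ≈ 7.17 × 10^13 J

v = 12300 m/s.
Mass m = (π/6) ρ d³ = (π/6) × 843 × (12.9)³ = 9.475 × 10^5 kg
E = ½ m v² = 0.5 × 9.475 × 10^5 × (12300)² = 7.167 × 10^13 J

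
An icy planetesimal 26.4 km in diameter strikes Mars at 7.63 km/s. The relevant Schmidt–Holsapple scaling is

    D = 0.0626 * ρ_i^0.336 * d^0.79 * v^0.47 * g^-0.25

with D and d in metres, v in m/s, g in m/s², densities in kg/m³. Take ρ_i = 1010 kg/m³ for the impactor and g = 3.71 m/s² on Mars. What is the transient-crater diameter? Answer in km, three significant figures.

D ≈ 95.8 km

In SI units: d = 26400 m, v = 7630 m/s.
ρ_i^0.336 = 1010^0.336 = 10.22
d^0.79 = 26400^0.79 = 3112
v^0.47 = 7630^0.47 = 66.80
g^-0.25 = 3.71^-0.25 = 0.7205
D = 0.0626 × 10.22 × 3112 × 66.80 × 0.7205 = 95824 m
   = 95.82 km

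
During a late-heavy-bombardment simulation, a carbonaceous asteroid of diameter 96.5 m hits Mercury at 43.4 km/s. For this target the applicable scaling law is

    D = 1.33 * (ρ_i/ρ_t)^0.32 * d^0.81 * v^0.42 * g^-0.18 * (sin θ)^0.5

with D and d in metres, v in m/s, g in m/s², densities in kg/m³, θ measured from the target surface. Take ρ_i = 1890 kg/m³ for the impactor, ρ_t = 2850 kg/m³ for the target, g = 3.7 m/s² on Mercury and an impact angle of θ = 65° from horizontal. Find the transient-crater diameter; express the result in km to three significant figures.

D ≈ 3.15 km

In SI units: v = 43400 m/s.
(ρ_i/ρ_t)^0.32 = (1890/2850)^0.32 = 0.8768
d^0.81 = 96.5^0.81 = 40.50
v^0.42 = 43400^0.42 = 88.66
g^-0.18 = 3.7^-0.18 = 0.7902
(sin 65°)^0.5 = 0.9063^0.5 = 0.9520
D = 1.33 × 0.8768 × 40.50 × 88.66 × 0.7902 × 0.9520 = 3150 m
   = 3.150 km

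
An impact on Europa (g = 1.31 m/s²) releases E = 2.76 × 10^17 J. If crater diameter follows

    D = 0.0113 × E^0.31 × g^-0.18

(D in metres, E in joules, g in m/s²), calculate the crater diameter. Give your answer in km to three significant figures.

E^0.31 = (2.76 × 10^17)^0.31 = 2.551 × 10^5
g^-0.18 = 1.31^-0.18 = 0.9526
D = 0.0113 × 2.551 × 10^5 × 0.9526 = 2746 m
   = 2.746 km

D ≈ 2.75 km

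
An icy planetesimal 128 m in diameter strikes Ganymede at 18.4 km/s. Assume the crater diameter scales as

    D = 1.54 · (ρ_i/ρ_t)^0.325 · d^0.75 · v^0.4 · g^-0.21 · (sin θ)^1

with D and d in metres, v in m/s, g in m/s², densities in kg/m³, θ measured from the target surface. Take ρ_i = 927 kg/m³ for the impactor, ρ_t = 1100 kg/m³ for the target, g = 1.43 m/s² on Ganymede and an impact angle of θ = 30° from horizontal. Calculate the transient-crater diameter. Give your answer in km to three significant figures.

In SI units: v = 18400 m/s.
(ρ_i/ρ_t)^0.325 = (927/1100)^0.325 = 0.9459
d^0.75 = 128^0.75 = 38.05
v^0.4 = 18400^0.4 = 50.81
g^-0.21 = 1.43^-0.21 = 0.9276
(sin 30°)^1 = 0.5000^1 = 0.5000
D = 1.54 × 0.9459 × 38.05 × 50.81 × 0.9276 × 0.5000 = 1306 m
   = 1.306 km

D ≈ 1.31 km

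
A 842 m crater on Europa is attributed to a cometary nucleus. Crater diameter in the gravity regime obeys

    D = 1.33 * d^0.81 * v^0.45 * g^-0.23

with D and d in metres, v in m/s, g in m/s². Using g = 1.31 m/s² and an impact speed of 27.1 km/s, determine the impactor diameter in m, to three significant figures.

d ≈ 10.7 m

Rearranging for d: d = [D / (1.33 · 27100^0.45 · 1.31^-0.23)]^(1/0.81).
27100^0.45 = 98.82
1.31^-0.23 = 0.9398
Denominator = 1.33 × 98.82 × 0.9398 = 123.5
D / 123.5 = 842 / 123.5 = 6.818
d = 6.818^(1/0.81) = 6.818^1.2346 = 10.70 m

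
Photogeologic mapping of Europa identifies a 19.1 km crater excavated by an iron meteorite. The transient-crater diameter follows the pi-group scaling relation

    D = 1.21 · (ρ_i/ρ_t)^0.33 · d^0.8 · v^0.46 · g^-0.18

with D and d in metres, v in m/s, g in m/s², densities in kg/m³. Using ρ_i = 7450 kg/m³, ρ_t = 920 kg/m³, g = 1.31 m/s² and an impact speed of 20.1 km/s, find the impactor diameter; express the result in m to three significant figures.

d ≈ 266 m

Rearranging for d: d = [D / (1.21 · (7450/920)^0.33 · 20100^0.46 · 1.31^-0.18)]^(1/0.8).
D = 19100 m.
(7450/920)^0.33 = 1.994
20100^0.46 = 95.38
1.31^-0.18 = 0.9526
Denominator = 1.21 × 1.994 × 95.38 × 0.9526 = 219.2
D / 219.2 = 19100 / 219.2 = 87.14
d = 87.14^(1/0.8) = 87.14^1.25 = 266.2 m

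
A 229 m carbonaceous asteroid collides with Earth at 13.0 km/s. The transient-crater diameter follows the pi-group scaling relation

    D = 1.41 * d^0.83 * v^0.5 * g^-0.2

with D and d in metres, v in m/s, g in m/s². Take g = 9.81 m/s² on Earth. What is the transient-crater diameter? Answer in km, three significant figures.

D ≈ 9.26 km

In SI units: v = 13000 m/s.
d^0.83 = 229^0.83 = 90.92
v^0.5 = 13000^0.5 = 114.0
g^-0.2 = 9.81^-0.2 = 0.6334
D = 1.41 × 90.92 × 114.0 × 0.6334 = 9257 m
   = 9.257 km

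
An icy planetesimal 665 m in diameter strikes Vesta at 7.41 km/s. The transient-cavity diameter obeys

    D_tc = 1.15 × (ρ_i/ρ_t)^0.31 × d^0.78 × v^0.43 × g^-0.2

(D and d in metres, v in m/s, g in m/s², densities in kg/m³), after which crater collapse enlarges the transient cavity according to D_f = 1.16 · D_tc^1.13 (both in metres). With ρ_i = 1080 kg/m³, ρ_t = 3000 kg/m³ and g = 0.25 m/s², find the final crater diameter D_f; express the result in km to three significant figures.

v = 7410 m/s.
(ρ_i/ρ_t)^0.31 = (1080/3000)^0.31 = 0.7285
d^0.78 = 665^0.78 = 159.1
v^0.43 = 7410^0.43 = 46.13
g^-0.2 = 0.25^-0.2 = 1.320
D_tc = 1.15 × 0.7285 × 159.1 × 46.13 × 1.320 = 8116 m
D_f = 1.16 × (8116)^1.13 = 30340 m
     = 30.34 km

D_f ≈ 30.3 km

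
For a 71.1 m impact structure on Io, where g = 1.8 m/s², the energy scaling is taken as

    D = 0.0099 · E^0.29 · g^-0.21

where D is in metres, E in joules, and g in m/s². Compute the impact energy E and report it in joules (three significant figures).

E ≈ 3.04 × 10^13 J

Rearranging: E = [D / (0.0099 · g^-0.21)]^(1/0.29).
g^-0.21 = 1.8^-0.21 = 0.8839
D / (0.0099 × 0.8839) = 71.1 / (8.751 × 10^-3) = 8.125 × 10^3
E = (8.125 × 10^3)^3.4483 = 3.036 × 10^13 J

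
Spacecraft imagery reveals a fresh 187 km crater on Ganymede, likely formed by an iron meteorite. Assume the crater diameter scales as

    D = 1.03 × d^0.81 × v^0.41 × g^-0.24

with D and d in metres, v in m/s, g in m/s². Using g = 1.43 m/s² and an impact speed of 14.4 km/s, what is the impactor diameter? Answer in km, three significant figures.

Rearranging for d: d = [D / (1.03 · 14400^0.41 · 1.43^-0.24)]^(1/0.81).
D = 187000 m.
14400^0.41 = 50.69
1.43^-0.24 = 0.9177
Denominator = 1.03 × 50.69 × 0.9177 = 47.91
D / 47.91 = 187000 / 47.91 = 3903
d = 3903^(1/0.81) = 3903^1.2346 = 27161 m

d ≈ 27.2 km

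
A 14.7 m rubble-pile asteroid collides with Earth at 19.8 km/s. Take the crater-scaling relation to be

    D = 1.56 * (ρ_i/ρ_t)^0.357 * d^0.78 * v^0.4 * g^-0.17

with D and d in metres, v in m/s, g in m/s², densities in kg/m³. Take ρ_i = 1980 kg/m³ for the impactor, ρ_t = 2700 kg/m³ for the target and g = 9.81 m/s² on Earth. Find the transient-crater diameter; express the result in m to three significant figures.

D ≈ 403 m

In SI units: v = 19800 m/s.
(ρ_i/ρ_t)^0.357 = (1980/2700)^0.357 = 0.8952
d^0.78 = 14.7^0.78 = 8.138
v^0.4 = 19800^0.4 = 52.32
g^-0.17 = 9.81^-0.17 = 0.6783
D = 1.56 × 0.8952 × 8.138 × 52.32 × 0.6783 = 403.3 m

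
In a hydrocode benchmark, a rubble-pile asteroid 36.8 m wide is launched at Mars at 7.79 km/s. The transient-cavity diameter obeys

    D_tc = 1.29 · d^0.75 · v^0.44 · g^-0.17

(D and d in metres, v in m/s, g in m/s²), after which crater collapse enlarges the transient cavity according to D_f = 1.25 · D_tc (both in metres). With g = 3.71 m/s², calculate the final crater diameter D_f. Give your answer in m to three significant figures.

D_f ≈ 994 m

v = 7790 m/s.
d^0.75 = 36.8^0.75 = 14.94
v^0.44 = 7790^0.44 = 51.56
g^-0.17 = 3.71^-0.17 = 0.8002
D_tc = 1.29 × 14.94 × 51.56 × 0.8002 = 795.2 m
D_f = 1.25 × 795.2 = 994.0 m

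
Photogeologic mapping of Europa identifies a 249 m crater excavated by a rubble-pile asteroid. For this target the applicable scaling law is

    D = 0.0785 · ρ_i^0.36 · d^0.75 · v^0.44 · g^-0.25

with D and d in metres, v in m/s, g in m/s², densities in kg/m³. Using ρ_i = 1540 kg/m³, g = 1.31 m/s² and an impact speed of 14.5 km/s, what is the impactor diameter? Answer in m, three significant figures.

Rearranging for d: d = [D / (0.0785 · 1540^0.36 · 14500^0.44 · 1.31^-0.25)]^(1/0.75).
1540^0.36 = 14.04
14500^0.44 = 67.76
1.31^-0.25 = 0.9347
Denominator = 0.0785 × 14.04 × 67.76 × 0.9347 = 69.80
D / 69.80 = 249 / 69.80 = 3.567
d = 3.567^(1/0.75) = 3.567^1.3333 = 5.450 m

d ≈ 5.45 m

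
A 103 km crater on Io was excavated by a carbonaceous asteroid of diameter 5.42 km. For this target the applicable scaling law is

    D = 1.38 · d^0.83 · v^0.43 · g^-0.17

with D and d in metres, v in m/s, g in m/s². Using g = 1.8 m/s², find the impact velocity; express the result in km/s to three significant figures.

Rearranging for v: v = [D / (1.38 · 5420^0.83 · 1.8^-0.17)]^(1/0.43).
D = 103000 m.
5420^0.83 = 1257
1.8^-0.17 = 0.9049
Denominator = 1.38 × 1257 × 0.9049 = 1570
D / 1570 = 103000 / 1570 = 65.61
v = 65.61^(1/0.43) = 65.61^2.3256 = 16809 m/s

v ≈ 16.8 km/s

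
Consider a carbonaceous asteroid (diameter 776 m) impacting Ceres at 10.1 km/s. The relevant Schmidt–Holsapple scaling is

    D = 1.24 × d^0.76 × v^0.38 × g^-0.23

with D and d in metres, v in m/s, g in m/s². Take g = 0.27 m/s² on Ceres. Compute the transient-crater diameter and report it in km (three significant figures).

In SI units: v = 10100 m/s.
d^0.76 = 776^0.76 = 157.1
v^0.38 = 10100^0.38 = 33.24
g^-0.23 = 0.27^-0.23 = 1.351
D = 1.24 × 157.1 × 33.24 × 1.351 = 8748 m
   = 8.748 km

D ≈ 8.75 km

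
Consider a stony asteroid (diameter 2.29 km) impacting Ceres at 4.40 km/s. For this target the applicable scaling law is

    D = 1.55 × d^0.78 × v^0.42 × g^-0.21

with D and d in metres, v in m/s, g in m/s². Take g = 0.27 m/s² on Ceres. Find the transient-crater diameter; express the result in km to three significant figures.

In SI units: d = 2290 m, v = 4400 m/s.
d^0.78 = 2290^0.78 = 417.5
v^0.42 = 4400^0.42 = 33.90
g^-0.21 = 0.27^-0.21 = 1.316
D = 1.55 × 417.5 × 33.90 × 1.316 = 28870 m
   = 28.87 km

D ≈ 28.9 km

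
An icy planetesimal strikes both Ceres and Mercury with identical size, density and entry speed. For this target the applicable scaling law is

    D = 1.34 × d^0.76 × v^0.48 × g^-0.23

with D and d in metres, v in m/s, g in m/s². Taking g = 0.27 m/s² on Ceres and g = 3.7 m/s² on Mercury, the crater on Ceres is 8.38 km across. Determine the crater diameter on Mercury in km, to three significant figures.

All impactor-dependent factors cancel in the ratio, leaving D_Mercury/D_Ceres = (g_Mercury/g_Ceres)^-0.23.
(3.7/0.27)^-0.23 = 13.70^-0.23 = 0.5477
D_Mercury = 0.5477 × 8.38 km = 4.59 km

D ≈ 4.59 km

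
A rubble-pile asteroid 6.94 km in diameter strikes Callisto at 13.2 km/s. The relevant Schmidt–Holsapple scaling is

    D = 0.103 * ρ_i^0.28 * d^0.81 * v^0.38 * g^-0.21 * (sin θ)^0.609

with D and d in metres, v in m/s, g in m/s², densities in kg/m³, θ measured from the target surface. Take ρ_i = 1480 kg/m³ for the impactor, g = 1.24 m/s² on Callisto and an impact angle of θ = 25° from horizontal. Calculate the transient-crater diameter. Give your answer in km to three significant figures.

In SI units: d = 6940 m, v = 13200 m/s.
ρ_i^0.28 = 1480^0.28 = 7.721
d^0.81 = 6940^0.81 = 1293
v^0.38 = 13200^0.38 = 36.80
g^-0.21 = 1.24^-0.21 = 0.9558
(sin 25°)^0.609 = 0.4226^0.609 = 0.5918
D = 0.103 × 7.721 × 1293 × 36.80 × 0.9558 × 0.5918 = 21404 m
   = 21.40 km

D ≈ 21.4 km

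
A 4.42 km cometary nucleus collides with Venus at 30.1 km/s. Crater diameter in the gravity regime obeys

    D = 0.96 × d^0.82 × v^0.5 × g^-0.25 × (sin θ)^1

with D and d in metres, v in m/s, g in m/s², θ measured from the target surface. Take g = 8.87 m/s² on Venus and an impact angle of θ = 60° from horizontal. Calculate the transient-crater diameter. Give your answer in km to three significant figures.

In SI units: d = 4420 m, v = 30100 m/s.
d^0.82 = 4420^0.82 = 975.5
v^0.5 = 30100^0.5 = 173.5
g^-0.25 = 8.87^-0.25 = 0.5795
(sin 60°)^1 = 0.8660^1 = 0.8660
D = 0.96 × 975.5 × 173.5 × 0.5795 × 0.8660 = 81540 m
   = 81.54 km

D ≈ 81.5 km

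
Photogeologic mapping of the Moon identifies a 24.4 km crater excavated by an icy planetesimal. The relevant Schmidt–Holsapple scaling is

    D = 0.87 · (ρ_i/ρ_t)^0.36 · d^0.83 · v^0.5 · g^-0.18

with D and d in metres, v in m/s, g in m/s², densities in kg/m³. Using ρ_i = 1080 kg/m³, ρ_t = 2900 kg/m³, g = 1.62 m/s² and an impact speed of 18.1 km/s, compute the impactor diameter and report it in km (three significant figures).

Rearranging for d: d = [D / (0.87 · (1080/2900)^0.36 · 18100^0.5 · 1.62^-0.18)]^(1/0.83).
D = 24400 m.
(1080/2900)^0.36 = 0.7008
18100^0.5 = 134.5
1.62^-0.18 = 0.9168
Denominator = 0.87 × 0.7008 × 134.5 × 0.9168 = 75.18
D / 75.18 = 24400 / 75.18 = 324.6
d = 324.6^(1/0.83) = 324.6^1.2048 = 1061 m

d ≈ 1.06 km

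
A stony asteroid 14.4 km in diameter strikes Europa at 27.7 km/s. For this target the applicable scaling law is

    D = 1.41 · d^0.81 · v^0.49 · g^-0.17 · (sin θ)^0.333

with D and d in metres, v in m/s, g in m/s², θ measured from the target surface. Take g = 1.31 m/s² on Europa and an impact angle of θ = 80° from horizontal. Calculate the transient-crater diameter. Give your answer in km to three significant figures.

D ≈ 470 km

In SI units: d = 14400 m, v = 27700 m/s.
d^0.81 = 14400^0.81 = 2335
v^0.49 = 27700^0.49 = 150.3
g^-0.17 = 1.31^-0.17 = 0.9551
(sin 80°)^0.333 = 0.9848^0.333 = 0.9949
D = 1.41 × 2335 × 150.3 × 0.9551 × 0.9949 = 4.702 × 10^5 m
   = 470.2 km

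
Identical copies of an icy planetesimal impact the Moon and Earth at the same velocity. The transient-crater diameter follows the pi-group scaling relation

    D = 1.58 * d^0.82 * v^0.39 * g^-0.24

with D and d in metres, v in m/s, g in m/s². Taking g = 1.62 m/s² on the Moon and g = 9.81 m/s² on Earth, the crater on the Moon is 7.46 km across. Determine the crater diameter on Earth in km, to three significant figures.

D ≈ 4.84 km

All impactor-dependent factors cancel in the ratio, leaving D_Earth/D_Moon = (g_Earth/g_Moon)^-0.24.
(9.81/1.62)^-0.24 = 6.056^-0.24 = 0.6490
D_Earth = 0.6490 × 7.46 km = 4.84 km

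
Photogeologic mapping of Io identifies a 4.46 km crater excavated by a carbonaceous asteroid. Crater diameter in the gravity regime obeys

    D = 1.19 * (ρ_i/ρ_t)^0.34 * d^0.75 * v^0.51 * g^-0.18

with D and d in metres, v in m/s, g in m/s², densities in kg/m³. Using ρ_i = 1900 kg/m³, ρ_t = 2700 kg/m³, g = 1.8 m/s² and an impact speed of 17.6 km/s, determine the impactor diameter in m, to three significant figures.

Rearranging for d: d = [D / (1.19 · (1900/2700)^0.34 · 17600^0.51 · 1.8^-0.18)]^(1/0.75).
D = 4460 m.
(1900/2700)^0.34 = 0.8874
17600^0.51 = 146.3
1.8^-0.18 = 0.8996
Denominator = 1.19 × 0.8874 × 146.3 × 0.8996 = 139.0
D / 139.0 = 4460 / 139.0 = 32.09
d = 32.09^(1/0.75) = 32.09^1.3333 = 102.0 m

d ≈ 102 m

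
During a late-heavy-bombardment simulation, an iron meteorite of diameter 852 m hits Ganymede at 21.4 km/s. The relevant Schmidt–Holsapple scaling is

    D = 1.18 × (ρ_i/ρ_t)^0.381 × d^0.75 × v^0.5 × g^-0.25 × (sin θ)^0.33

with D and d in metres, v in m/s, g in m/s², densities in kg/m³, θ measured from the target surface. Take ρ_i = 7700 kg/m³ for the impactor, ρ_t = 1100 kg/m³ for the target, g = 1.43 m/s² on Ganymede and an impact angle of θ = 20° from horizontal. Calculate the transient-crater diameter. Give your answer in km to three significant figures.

In SI units: v = 21400 m/s.
(ρ_i/ρ_t)^0.381 = (7700/1100)^0.381 = 2.099
d^0.75 = 852^0.75 = 157.7
v^0.5 = 21400^0.5 = 146.3
g^-0.25 = 1.43^-0.25 = 0.9145
(sin 20°)^0.33 = 0.3420^0.33 = 0.7018
D = 1.18 × 2.099 × 157.7 × 146.3 × 0.9145 × 0.7018 = 36675 m
   = 36.67 km

D ≈ 36.7 km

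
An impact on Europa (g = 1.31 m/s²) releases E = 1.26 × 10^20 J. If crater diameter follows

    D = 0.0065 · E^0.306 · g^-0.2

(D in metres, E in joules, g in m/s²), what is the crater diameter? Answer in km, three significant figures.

E^0.306 = (1.26 × 10^20)^0.306 = 1.415 × 10^6
g^-0.2 = 1.31^-0.2 = 0.9474
D = 0.0065 × 1.415 × 10^6 × 0.9474 = 8714 m
   = 8.714 km

D ≈ 8.71 km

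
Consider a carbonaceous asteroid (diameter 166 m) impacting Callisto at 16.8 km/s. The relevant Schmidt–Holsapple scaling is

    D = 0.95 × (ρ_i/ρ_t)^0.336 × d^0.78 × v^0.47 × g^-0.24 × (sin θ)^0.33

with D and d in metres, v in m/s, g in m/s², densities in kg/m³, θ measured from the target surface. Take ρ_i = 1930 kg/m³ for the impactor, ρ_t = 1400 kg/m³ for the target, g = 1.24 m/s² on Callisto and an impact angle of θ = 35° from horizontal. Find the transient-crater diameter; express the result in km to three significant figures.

D ≈ 4.37 km

In SI units: v = 16800 m/s.
(ρ_i/ρ_t)^0.336 = (1930/1400)^0.336 = 1.114
d^0.78 = 166^0.78 = 53.91
v^0.47 = 16800^0.47 = 96.80
g^-0.24 = 1.24^-0.24 = 0.9497
(sin 35°)^0.33 = 0.5736^0.33 = 0.8324
D = 0.95 × 1.114 × 53.91 × 96.80 × 0.9497 × 0.8324 = 4366 m
   = 4.366 km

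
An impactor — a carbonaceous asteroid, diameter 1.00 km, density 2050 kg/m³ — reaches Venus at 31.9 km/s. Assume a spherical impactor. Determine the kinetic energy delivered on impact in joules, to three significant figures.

d = 1000 m; v = 31900 m/s.
Mass m = (π/6) ρ d³ = (π/6) × 2050 × (1000)³ = 1.073 × 10^12 kg
E = ½ m v² = 0.5 × 1.073 × 10^12 × (31900)² = 5.459 × 10^20 J

E ≈ 5.46 × 10^20 J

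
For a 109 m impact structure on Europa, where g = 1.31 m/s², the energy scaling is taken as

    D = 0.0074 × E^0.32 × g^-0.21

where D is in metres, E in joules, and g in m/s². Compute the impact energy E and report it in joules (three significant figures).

Rearranging: E = [D / (0.0074 · g^-0.21)]^(1/0.32).
g^-0.21 = 1.31^-0.21 = 0.9449
D / (0.0074 × 0.9449) = 109 / (6.992 × 10^-3) = 1.559 × 10^4
E = (1.559 × 10^4)^3.125 = 1.267 × 10^13 J

E ≈ 1.27 × 10^13 J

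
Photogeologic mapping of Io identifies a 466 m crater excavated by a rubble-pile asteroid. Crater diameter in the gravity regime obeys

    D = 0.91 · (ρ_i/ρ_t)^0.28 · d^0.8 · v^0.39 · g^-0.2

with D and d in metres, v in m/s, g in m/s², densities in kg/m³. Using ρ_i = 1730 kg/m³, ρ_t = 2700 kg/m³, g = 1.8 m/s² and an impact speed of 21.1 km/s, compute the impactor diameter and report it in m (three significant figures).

Rearranging for d: d = [D / (0.91 · (1730/2700)^0.28 · 21100^0.39 · 1.8^-0.2)]^(1/0.8).
(1730/2700)^0.28 = 0.8828
21100^0.39 = 48.58
1.8^-0.2 = 0.8891
Denominator = 0.91 × 0.8828 × 48.58 × 0.8891 = 34.70
D / 34.70 = 466 / 34.70 = 13.43
d = 13.43^(1/0.8) = 13.43^1.25 = 25.71 m

d ≈ 25.7 m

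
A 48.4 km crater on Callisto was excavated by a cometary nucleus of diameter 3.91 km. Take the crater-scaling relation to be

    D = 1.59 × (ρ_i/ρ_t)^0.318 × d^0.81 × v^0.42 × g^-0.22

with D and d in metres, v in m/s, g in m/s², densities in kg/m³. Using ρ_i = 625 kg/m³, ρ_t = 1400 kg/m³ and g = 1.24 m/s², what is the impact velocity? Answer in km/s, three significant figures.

Rearranging for v: v = [D / (1.59 · (625/1400)^0.318 · 3910^0.81 · 1.24^-0.22)]^(1/0.42).
D = 48400 m.
(625/1400)^0.318 = 0.7738
3910^0.81 = 812.2
1.24^-0.22 = 0.9538
Denominator = 1.59 × 0.7738 × 812.2 × 0.9538 = 953.1
D / 953.1 = 48400 / 953.1 = 50.78
v = 50.78^(1/0.42) = 50.78^2.381 = 11515 m/s

v ≈ 11.5 km/s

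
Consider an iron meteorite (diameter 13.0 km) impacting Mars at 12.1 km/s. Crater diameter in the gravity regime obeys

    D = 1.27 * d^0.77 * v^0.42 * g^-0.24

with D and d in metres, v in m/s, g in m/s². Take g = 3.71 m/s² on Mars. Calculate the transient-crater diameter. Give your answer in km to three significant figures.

In SI units: d = 13000 m, v = 12100 m/s.
d^0.77 = 13000^0.77 = 1471
v^0.42 = 12100^0.42 = 51.85
g^-0.24 = 3.71^-0.24 = 0.7300
D = 1.27 × 1471 × 51.85 × 0.7300 = 70711 m
   = 70.71 km

D ≈ 70.7 km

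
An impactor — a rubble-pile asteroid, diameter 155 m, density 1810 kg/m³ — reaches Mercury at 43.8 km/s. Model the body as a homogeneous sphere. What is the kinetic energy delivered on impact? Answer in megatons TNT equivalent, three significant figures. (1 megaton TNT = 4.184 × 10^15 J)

E ≈ 809 Mt TNT

v = 43800 m/s.
Mass m = (π/6) ρ d³ = (π/6) × 1810 × (155)³ = 3.529 × 10^9 kg
E = ½ m v² = 0.5 × 3.529 × 10^9 × (43800)² = 3.385 × 10^18 J
   = 3.385 × 10^18 / 4.184×10^15 = 809.0 Mt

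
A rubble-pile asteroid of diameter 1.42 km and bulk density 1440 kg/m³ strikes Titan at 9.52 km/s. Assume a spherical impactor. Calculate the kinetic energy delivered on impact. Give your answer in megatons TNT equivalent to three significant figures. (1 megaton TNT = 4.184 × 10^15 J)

d = 1420 m; v = 9520 m/s.
Mass m = (π/6) ρ d³ = (π/6) × 1440 × (1420)³ = 2.159 × 10^12 kg
E = ½ m v² = 0.5 × 2.159 × 10^12 × (9520)² = 9.784 × 10^19 J
   = 9.784 × 10^19 / 4.184×10^15 = 23384 Mt

E ≈ 23400 Mt TNT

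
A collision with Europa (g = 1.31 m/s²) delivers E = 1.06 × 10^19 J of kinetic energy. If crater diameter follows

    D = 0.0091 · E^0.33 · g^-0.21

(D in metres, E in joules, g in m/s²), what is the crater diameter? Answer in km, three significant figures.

E^0.33 = (1.06 × 10^19)^0.33 = 1.898 × 10^6
g^-0.21 = 1.31^-0.21 = 0.9449
D = 0.0091 × 1.898 × 10^6 × 0.9449 = 16320 m
   = 16.32 km

D ≈ 16.3 km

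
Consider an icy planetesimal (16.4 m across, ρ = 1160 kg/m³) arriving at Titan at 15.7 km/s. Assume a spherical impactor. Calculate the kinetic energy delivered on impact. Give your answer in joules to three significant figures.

v = 15700 m/s.
Mass m = (π/6) ρ d³ = (π/6) × 1160 × (16.4)³ = 2.679 × 10^6 kg
E = ½ m v² = 0.5 × 2.679 × 10^6 × (15700)² = 3.302 × 10^14 J

E ≈ 3.30 × 10^14 J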